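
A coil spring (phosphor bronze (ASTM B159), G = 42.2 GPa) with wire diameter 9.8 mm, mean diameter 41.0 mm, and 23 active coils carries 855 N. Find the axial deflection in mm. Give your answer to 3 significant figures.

27.9 mm

k = Gd⁴/(8D³N_a) = (42.2×10³)(9.8⁴)/(8·41.0³·23) = 30.694 N/mm
δ = F/k = 855 / 30.694 = 27.856 mm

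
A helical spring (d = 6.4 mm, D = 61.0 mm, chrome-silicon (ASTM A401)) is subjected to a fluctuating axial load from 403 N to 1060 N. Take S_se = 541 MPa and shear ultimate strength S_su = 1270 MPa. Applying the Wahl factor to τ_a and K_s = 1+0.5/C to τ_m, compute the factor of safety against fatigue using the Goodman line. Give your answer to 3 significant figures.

1.29

C = D/d = 61.0/6.4 = 9.5312; K_W = (4C−1)/(4C−4)+0.615/C = 1.1524; K_s = 1+0.5/C = 1.0525
F_a = (F_max−F_min)/2 = 328.5 N; F_m = (F_max+F_min)/2 = 731.5 N
τ_a = K_W·8F_aD/(πd³) = 1.1524 × 194.65 = 224.33 MPa
τ_m = K_s·8F_mD/(πd³) = 1.0525 × 433.46 = 456.19 MPa
Goodman: 1/n_f = τ_a/S_se + τ_m/S_su = 224.33/541 + 456.19/1270 = 0.41465 + 0.35921 = 0.77386
n_f = 1/0.77386 = 1.292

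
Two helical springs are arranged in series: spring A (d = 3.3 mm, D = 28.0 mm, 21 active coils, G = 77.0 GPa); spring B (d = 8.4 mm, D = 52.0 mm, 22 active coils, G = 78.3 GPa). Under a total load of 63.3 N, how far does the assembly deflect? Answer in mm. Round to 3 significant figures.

29.6 mm

k_A = Gd⁴/(8D³N_a) = (77.0×10³)(3.3⁴)/(8·28.0³·21) = 2.4761 N/mm
k_B = Gd⁴/(8D³N_a) = (78.3×10³)(8.4⁴)/(8·52.0³·22) = 15.753 N/mm
Series: 1/k_eq = 1/2.4761 + 1/15.753 = 0.46735; k_eq = 2.1397 N/mm
δ = F/k_eq = 63.3/2.1397 = 29.583 mm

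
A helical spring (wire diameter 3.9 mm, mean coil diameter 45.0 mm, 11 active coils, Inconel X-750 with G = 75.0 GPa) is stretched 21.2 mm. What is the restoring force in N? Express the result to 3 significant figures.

45.9 N

k = Gd⁴/(8D³N_a) = (75.0×10³)(3.9⁴)/(8·45.0³·11) = 2.1637 N/mm
F = k·δ = 2.1637 × 21.2 = 45.871 N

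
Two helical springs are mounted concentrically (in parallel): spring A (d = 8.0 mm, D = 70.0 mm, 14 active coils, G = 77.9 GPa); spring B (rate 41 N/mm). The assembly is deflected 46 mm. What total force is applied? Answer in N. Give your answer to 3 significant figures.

k_A = Gd⁴/(8D³N_a) = (77.9×10³)(8.0⁴)/(8·70.0³·14) = 8.3059 N/mm
Parallel: k_eq = 8.3059 + 41 = 49.306 N/mm
F = k_eq·δ = 49.306·46 = 2268.1 N

2270 N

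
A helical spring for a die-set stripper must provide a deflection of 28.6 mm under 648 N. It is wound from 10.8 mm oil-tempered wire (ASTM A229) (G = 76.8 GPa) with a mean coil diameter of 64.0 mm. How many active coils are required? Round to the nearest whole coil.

22

Required rate k = F/δ = 648/28.6 = 22.657 N/mm
N_a = Gd⁴/(8D³k) = (76.8×10³ × 10.8⁴)/(8 × 64.0³ × 22.657)
    = 1.04486e+09 / 4.75159e+07 = 21.99 → 22 coils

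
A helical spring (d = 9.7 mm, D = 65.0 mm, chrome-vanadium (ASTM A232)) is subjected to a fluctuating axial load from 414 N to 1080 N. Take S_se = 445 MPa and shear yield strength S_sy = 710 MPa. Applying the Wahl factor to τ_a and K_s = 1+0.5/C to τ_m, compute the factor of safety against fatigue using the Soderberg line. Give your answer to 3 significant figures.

C = D/d = 65.0/9.7 = 6.7010; K_W = (4C−1)/(4C−4)+0.615/C = 1.2233; K_s = 1+0.5/C = 1.0746
F_a = (F_max−F_min)/2 = 333 N; F_m = (F_max+F_min)/2 = 747 N
τ_a = K_W·8F_aD/(πd³) = 1.2233 × 60.392 = 73.88 MPa
τ_m = K_s·8F_mD/(πd³) = 1.0746 × 135.47 = 145.58 MPa
Soderberg: 1/n_f = τ_a/S_se + τ_m/S_sy = 73.88/445 + 145.58/710 = 0.16602 + 0.20505 = 0.37107
n_f = 1/0.37107 = 2.695

2.69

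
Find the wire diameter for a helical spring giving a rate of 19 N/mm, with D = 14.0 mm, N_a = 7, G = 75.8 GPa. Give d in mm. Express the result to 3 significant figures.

d = (8D³N_a·k / G)^(1/4) = (8·14.0³·7·19 / (75.8×10³))^0.25
  = (38.517)^0.25 = 2.4912 mm

2.49 mm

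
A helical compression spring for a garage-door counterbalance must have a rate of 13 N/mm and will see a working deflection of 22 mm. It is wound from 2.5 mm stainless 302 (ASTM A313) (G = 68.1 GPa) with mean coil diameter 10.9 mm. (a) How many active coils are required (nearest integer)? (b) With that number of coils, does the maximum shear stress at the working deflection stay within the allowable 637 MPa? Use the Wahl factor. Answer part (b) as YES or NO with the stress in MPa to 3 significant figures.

(a) 20 coils; (b) NO, τ_max = 685 MPa

N_a = Gd⁴/(8D³k) = (68.1×10³)(2.5⁴)/(8·10.9³·13) = 19.75 → N_a = 20
Actual rate k = Gd⁴/(8D³·20) = 12.838 N/mm
Working load F = kδ = 12.838·22 = 282.44 N
C = 10.9/2.5 = 4.3600; K_W = (4C−1)/(4C−4)+0.615/C = 1.3643
τ_max = K_W·8FD/(πd³) = 1.3643·501.74 = 684.51 MPa
τ_max > 637 MPa → exceeds allowable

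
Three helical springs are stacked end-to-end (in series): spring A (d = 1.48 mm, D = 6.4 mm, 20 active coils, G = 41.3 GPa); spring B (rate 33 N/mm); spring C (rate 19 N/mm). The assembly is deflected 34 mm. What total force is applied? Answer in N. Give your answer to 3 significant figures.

k_A = Gd⁴/(8D³N_a) = (41.3×10³)(1.48⁴)/(8·6.4³·20) = 4.7243 N/mm
Series: 1/k_eq = 1/4.7243 + 1/33 + 1/19 = 0.29461; k_eq = 3.3944 N/mm
F = k_eq·δ = 3.3944·34 = 115.41 N

115 N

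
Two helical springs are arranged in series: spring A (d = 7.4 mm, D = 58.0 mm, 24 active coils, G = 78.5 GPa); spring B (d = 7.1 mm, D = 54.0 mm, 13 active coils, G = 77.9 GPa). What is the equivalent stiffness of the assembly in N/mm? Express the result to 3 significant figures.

4.13 N/mm

k_A = Gd⁴/(8D³N_a) = (78.5×10³)(7.4⁴)/(8·58.0³·24) = 6.2836 N/mm
k_B = Gd⁴/(8D³N_a) = (77.9×10³)(7.1⁴)/(8·54.0³·13) = 12.088 N/mm
Series: 1/k_eq = 1/6.2836 + 1/12.088 = 0.24187; k_eq = 4.1345 N/mm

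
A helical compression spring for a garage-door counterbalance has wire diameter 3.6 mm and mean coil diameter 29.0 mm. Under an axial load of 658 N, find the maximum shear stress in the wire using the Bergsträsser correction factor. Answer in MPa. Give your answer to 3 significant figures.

Spring index C = D/d = 29.0/3.6 = 8.0556
K_B = (4C+2)/(4C−3) = 34.222/29.222 = 1.1711
τ₀ = 8FD/(πd³) = 8·658·29.0/(π·3.6³) = 152656/146.57 = 1041.5 MPa
τ_max = K·τ₀ = 1.1711 × 1041.5 = 1219.7 MPa

1220 MPa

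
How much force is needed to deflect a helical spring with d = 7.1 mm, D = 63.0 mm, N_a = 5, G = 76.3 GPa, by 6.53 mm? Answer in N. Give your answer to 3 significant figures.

k = Gd⁴/(8D³N_a) = (76.3×10³)(7.1⁴)/(8·63.0³·5) = 19.385 N/mm
F = k·δ = 19.385 × 6.53 = 126.59 N

127 N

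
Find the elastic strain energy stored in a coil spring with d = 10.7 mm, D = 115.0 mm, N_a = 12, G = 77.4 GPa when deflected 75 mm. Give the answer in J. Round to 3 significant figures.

k = Gd⁴/(8D³N_a) = (77.4×10³)(10.7⁴)/(8·115.0³·12) = 6.9488 N/mm
U = ½kδ² = 0.5 × 6.9488 × 75² = 19544 N·mm = 19.544 J

19.5 J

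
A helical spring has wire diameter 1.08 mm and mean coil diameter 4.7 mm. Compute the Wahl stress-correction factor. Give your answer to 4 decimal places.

C = D/d = 4.7/1.08 = 4.3519
K_W = (4C−1)/(4C−4) + 0.615/C = 16.407/13.407 + 0.1413 = 1.3651

1.3651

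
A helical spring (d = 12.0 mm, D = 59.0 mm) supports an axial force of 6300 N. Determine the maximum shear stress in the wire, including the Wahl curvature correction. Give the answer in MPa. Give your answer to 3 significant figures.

Spring index C = D/d = 59.0/12.0 = 4.9167
K_W = (4C−1)/(4C−4) + 0.615/C = 18.667/15.667 + 0.1251 = 1.3166
τ₀ = 8FD/(πd³) = 8·6300·59.0/(π·12.0³) = 2.9736e+06/5428.7 = 547.76 MPa
τ_max = K·τ₀ = 1.3166 × 547.76 = 721.16 MPa

721 MPa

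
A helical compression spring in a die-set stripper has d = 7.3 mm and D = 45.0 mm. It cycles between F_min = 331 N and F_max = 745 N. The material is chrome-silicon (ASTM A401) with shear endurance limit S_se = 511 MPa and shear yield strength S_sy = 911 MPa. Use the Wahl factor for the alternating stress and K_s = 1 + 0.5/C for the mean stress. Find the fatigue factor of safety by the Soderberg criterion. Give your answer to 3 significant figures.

2.97

C = D/d = 45.0/7.3 = 6.1644; K_W = (4C−1)/(4C−4)+0.615/C = 1.2450; K_s = 1+0.5/C = 1.0811
F_a = (F_max−F_min)/2 = 207 N; F_m = (F_max+F_min)/2 = 538 N
τ_a = K_W·8F_aD/(πd³) = 1.2450 × 60.975 = 75.914 MPa
τ_m = K_s·8F_mD/(πd³) = 1.0811 × 158.48 = 171.33 MPa
Soderberg: 1/n_f = τ_a/S_se + τ_m/S_sy = 75.914/511 + 171.33/911 = 0.14856 + 0.18807 = 0.33663
n_f = 1/0.33663 = 2.971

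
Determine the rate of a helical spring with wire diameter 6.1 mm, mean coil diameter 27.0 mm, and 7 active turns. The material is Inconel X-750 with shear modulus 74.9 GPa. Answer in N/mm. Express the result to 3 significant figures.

k = Gd⁴/(8D³N_a) = (74.9×10³ × 6.1⁴) / (8 × 27.0³ × 7)
  = 1.03705e+08 / 1.10225e+06 = 94.085 N/mm

94.1 N/mm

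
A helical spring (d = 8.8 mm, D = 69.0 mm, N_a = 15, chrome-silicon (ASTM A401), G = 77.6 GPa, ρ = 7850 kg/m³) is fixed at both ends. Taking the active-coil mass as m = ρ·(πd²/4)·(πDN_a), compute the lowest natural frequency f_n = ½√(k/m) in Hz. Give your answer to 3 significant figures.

43.6 Hz

k = Gd⁴/(8D³N_a) = (77.6×10³)(8.8⁴)/(8·69.0³·15) = 11.805 N/mm = 11805 N/m
Wire length L = πDN_a = π·69.0·15 = 3251.5 mm
m = ρ·(πd²/4)·L = 7850 × 60.821×10⁻⁶ m² × 3.2515 m = 1.5524 kg
f_n = ½√(k/m) = 0.5·√(11805/1.5524) = 0.5·√(7604.1) = 43.601 Hz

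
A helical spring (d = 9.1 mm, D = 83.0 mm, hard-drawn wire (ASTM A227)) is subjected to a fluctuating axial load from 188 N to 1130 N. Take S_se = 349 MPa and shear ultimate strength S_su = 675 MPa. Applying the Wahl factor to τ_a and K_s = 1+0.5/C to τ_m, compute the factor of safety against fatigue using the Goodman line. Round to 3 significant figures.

1.37

C = D/d = 83.0/9.1 = 9.1209; K_W = (4C−1)/(4C−4)+0.615/C = 1.1598; K_s = 1+0.5/C = 1.0548
F_a = (F_max−F_min)/2 = 471 N; F_m = (F_max+F_min)/2 = 659 N
τ_a = K_W·8F_aD/(πd³) = 1.1598 × 132.1 = 153.21 MPa
τ_m = K_s·8F_mD/(πd³) = 1.0548 × 184.83 = 194.97 MPa
Goodman: 1/n_f = τ_a/S_se + τ_m/S_su = 153.21/349 + 194.97/675 = 0.43900 + 0.28884 = 0.72784
n_f = 1/0.72784 = 1.374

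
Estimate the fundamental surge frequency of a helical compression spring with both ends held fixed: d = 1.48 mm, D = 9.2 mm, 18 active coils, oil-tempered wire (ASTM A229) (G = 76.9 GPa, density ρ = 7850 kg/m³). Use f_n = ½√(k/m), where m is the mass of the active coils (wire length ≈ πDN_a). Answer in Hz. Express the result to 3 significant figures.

k = Gd⁴/(8D³N_a) = (76.9×10³)(1.48⁴)/(8·9.2³·18) = 3.2904 N/mm = 3290.4 N/m
Wire length L = πDN_a = π·9.2·18 = 520.25 mm
m = ρ·(πd²/4)·L = 7850 × 1.7203×10⁻⁶ m² × 0.52025 m = 0.0070258 kg
f_n = ½√(k/m) = 0.5·√(3290.4/0.0070258) = 0.5·√(4.6833e+05) = 342.17 Hz

342 Hz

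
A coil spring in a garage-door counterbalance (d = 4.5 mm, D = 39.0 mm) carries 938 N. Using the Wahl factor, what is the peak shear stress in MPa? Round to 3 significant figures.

1190 MPa

Spring index C = D/d = 39.0/4.5 = 8.6667
K_W = (4C−1)/(4C−4) + 0.615/C = 33.667/30.667 + 0.0710 = 1.1688
τ₀ = 8FD/(πd³) = 8·938·39.0/(π·4.5³) = 292656/286.28 = 1022.3 MPa
τ_max = K·τ₀ = 1.1688 × 1022.3 = 1194.8 MPa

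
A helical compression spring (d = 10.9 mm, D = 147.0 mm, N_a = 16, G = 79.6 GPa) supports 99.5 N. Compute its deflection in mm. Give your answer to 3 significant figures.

k = Gd⁴/(8D³N_a) = (79.6×10³)(10.9⁴)/(8·147.0³·16) = 2.7635 N/mm
δ = F/k = 99.5 / 2.7635 = 36.005 mm

36.0 mm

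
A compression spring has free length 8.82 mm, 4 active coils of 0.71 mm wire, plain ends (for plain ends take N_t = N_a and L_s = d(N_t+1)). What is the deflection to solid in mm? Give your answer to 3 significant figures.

5.27 mm

N_t = 4; L_s = 0.71·5 = 3.55 mm
δ_solid = L₀ − L_s = 8.82 − 3.55 = 5.27 mm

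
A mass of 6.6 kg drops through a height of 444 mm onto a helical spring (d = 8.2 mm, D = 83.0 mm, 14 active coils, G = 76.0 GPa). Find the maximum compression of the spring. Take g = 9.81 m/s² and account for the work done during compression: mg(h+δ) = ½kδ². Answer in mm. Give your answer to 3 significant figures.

116 mm

k = Gd⁴/(8D³N_a) = (76.0×10³)(8.2⁴)/(8·83.0³·14) = 5.3656 N/mm
W = mg = 6.6 × 9.81 = 64.746 N
½kδ² − Wδ − Wh = 0 → δ = (W + √(W² + 2kWh))/k
δ = (64.746 + √(4192 + 308491))/5.3656 = (64.746 + 559.18)/5.3656 = 116.28 mm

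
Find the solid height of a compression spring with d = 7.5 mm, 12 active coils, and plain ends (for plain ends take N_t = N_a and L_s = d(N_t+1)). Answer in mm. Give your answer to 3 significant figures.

plain ends: N_t = N_a = 12
L_s = d·(N_t+1) = 7.5 × 13 = 97.5 mm

97.5 mm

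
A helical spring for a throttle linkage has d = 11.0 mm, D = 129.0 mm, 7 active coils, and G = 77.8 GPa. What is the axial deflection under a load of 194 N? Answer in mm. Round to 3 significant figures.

k = Gd⁴/(8D³N_a) = (77.8×10³)(11.0⁴)/(8·129.0³·7) = 9.4753 N/mm
δ = F/k = 194 / 9.4753 = 20.474 mm

20.5 mm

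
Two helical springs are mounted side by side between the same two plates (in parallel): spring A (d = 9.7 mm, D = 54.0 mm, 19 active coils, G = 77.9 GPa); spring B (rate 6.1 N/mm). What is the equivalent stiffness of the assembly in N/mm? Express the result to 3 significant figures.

34.9 N/mm

k_A = Gd⁴/(8D³N_a) = (77.9×10³)(9.7⁴)/(8·54.0³·19) = 28.814 N/mm
Parallel: k_eq = 28.814 + 6.1 = 34.914 N/mm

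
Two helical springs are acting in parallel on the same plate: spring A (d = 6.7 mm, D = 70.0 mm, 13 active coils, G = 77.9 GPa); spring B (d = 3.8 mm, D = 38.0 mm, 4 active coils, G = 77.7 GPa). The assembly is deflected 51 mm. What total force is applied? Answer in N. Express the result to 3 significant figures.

k_A = Gd⁴/(8D³N_a) = (77.9×10³)(6.7⁴)/(8·70.0³·13) = 4.4006 N/mm
k_B = Gd⁴/(8D³N_a) = (77.7×10³)(3.8⁴)/(8·38.0³·4) = 9.2269 N/mm
Parallel: k_eq = 4.4006 + 9.2269 = 13.627 N/mm
F = k_eq·δ = 13.627·51 = 695 N

695 N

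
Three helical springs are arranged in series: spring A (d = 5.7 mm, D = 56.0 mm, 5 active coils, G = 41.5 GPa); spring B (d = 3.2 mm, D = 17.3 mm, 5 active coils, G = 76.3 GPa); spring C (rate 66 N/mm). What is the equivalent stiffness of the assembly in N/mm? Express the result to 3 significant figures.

k_A = Gd⁴/(8D³N_a) = (41.5×10³)(5.7⁴)/(8·56.0³·5) = 6.2362 N/mm
k_B = Gd⁴/(8D³N_a) = (76.3×10³)(3.2⁴)/(8·17.3³·5) = 38.63 N/mm
Series: 1/k_eq = 1/6.2362 + 1/38.63 + 1/66 = 0.20139; k_eq = 4.9655 N/mm

4.97 N/mm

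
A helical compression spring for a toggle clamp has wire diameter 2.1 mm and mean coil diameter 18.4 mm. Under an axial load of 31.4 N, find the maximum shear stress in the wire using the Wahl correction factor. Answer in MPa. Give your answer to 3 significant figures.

185 MPa

Spring index C = D/d = 18.4/2.1 = 8.7619
K_W = (4C−1)/(4C−4) + 0.615/C = 34.048/31.048 + 0.0702 = 1.1668
τ₀ = 8FD/(πd³) = 8·31.4·18.4/(π·2.1³) = 4622.08/29.094 = 158.87 MPa
τ_max = K·τ₀ = 1.1668 × 158.87 = 185.37 MPa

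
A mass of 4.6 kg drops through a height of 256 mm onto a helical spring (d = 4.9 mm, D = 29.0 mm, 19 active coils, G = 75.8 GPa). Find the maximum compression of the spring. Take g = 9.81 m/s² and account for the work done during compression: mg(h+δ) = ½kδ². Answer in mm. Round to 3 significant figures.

48.3 mm

k = Gd⁴/(8D³N_a) = (75.8×10³)(4.9⁴)/(8·29.0³·19) = 11.787 N/mm
W = mg = 4.6 × 9.81 = 45.126 N
½kδ² − Wδ − Wh = 0 → δ = (W + √(W² + 2kWh))/k
δ = (45.126 + √(2036.4 + 272341))/11.787 = (45.126 + 523.81)/11.787 = 48.267 mm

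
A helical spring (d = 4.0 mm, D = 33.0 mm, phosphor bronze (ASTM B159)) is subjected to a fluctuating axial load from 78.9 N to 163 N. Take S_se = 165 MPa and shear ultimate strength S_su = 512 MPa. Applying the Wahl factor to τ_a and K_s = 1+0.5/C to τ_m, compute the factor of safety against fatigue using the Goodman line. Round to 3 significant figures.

1.38

C = D/d = 33.0/4.0 = 8.2500; K_W = (4C−1)/(4C−4)+0.615/C = 1.1780; K_s = 1+0.5/C = 1.0606
F_a = (F_max−F_min)/2 = 42.05 N; F_m = (F_max+F_min)/2 = 120.95 N
τ_a = K_W·8F_aD/(πd³) = 1.1780 × 55.213 = 65.04 MPa
τ_m = K_s·8F_mD/(πd³) = 1.0606 × 158.81 = 168.44 MPa
Goodman: 1/n_f = τ_a/S_se + τ_m/S_su = 65.04/165 + 168.44/512 = 0.39418 + 0.32898 = 0.72316
n_f = 1/0.72316 = 1.383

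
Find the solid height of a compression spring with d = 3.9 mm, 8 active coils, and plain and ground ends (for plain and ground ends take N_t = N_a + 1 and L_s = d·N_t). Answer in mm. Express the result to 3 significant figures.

plain and ground ends: N_t = N_a + 1 = 8 + 1 = 9
L_s = d·N_t = 3.9 × 9 = 35.1 mm

35.1 mm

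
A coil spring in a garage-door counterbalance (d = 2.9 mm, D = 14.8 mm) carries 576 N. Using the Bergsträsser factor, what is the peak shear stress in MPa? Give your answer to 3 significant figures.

Spring index C = D/d = 14.8/2.9 = 5.1034
K_B = (4C+2)/(4C−3) = 22.414/17.414 = 1.2871
τ₀ = 8FD/(πd³) = 8·576·14.8/(π·2.9³) = 68198.4/76.62 = 890.08 MPa
τ_max = K·τ₀ = 1.2871 × 890.08 = 1145.7 MPa

1150 MPa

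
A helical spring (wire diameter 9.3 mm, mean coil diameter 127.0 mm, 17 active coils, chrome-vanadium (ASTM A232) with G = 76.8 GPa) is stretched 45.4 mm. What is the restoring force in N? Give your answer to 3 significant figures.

93.6 N

k = Gd⁴/(8D³N_a) = (76.8×10³)(9.3⁴)/(8·127.0³·17) = 2.0623 N/mm
F = k·δ = 2.0623 × 45.4 = 93.627 N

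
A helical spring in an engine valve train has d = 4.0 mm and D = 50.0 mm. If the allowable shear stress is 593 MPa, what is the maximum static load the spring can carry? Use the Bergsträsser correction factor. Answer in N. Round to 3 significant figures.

269 N

C = D/d = 50.0/4.0 = 12.5000
K_B = (4C+2)/(4C−3) = 52.000/47.000 = 1.1064
τ_max = K·8FD/(πd³) → F_max = τ_allow·πd³/(8DK)
F_max = 593·π·4.0³/(8·50.0·1.1064) = 1.1923e+05/442.55 = 269.41 N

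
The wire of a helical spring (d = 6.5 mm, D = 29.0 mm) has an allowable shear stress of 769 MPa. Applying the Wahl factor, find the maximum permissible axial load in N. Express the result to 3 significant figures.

C = D/d = 29.0/6.5 = 4.4615
K_W = (4C−1)/(4C−4) + 0.615/C = 16.846/13.846 + 0.1378 = 1.3545
τ_max = K·8FD/(πd³) → F_max = τ_allow·πd³/(8DK)
F_max = 769·π·6.5³/(8·29.0·1.3545) = 6.6346e+05/314.25 = 2111.3 N

2110 N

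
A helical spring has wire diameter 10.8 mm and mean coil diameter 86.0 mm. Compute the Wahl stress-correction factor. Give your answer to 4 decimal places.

1.1849

C = D/d = 86.0/10.8 = 7.9630
K_W = (4C−1)/(4C−4) + 0.615/C = 30.852/27.852 + 0.0772 = 1.1849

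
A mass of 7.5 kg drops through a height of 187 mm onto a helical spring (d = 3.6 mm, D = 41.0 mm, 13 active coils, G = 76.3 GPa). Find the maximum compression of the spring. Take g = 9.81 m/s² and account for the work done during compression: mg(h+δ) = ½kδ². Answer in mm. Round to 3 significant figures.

172 mm

k = Gd⁴/(8D³N_a) = (76.3×10³)(3.6⁴)/(8·41.0³·13) = 1.7879 N/mm
W = mg = 7.5 × 9.81 = 73.575 N
½kδ² − Wδ − Wh = 0 → δ = (W + √(W² + 2kWh))/k
δ = (73.575 + √(5413.3 + 49198.5))/1.7879 = (73.575 + 233.69)/1.7879 = 171.86 mm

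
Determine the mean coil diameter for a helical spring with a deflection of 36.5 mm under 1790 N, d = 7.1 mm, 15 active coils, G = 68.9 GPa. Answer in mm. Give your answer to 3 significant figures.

31.0 mm

Required rate k = F/δ = 1790/36.5 = 49.041 N/mm
D = (Gd⁴/(8N_a·k))^(1/3) = (68.9×10³·7.1⁴/(8·15·49.041))^(1/3)
  = (29751.7)^(1/3) = 30.9863 mm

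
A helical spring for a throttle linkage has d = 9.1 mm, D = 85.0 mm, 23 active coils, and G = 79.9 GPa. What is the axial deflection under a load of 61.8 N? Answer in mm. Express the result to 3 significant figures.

12.7 mm

k = Gd⁴/(8D³N_a) = (79.9×10³)(9.1⁴)/(8·85.0³·23) = 4.8488 N/mm
δ = F/k = 61.8 / 4.8488 = 12.745 mm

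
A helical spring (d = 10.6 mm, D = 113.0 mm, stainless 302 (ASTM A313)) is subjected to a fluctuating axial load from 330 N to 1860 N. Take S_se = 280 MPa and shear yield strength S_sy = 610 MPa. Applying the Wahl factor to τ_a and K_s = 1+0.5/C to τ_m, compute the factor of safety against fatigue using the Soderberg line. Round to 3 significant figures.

C = D/d = 113.0/10.6 = 10.6604; K_W = (4C−1)/(4C−4)+0.615/C = 1.1353; K_s = 1+0.5/C = 1.0469
F_a = (F_max−F_min)/2 = 765 N; F_m = (F_max+F_min)/2 = 1095 N
τ_a = K_W·8F_aD/(πd³) = 1.1353 × 184.83 = 209.84 MPa
τ_m = K_s·8F_mD/(πd³) = 1.0469 × 264.55 = 276.96 MPa
Soderberg: 1/n_f = τ_a/S_se + τ_m/S_sy = 209.84/280 + 276.96/610 = 0.74942 + 0.45404 = 1.2035
n_f = 1/1.2035 = 0.8309

0.831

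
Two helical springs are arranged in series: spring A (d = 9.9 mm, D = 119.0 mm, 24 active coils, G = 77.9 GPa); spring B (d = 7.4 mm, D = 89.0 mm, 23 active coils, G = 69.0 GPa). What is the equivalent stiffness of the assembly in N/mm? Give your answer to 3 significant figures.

0.944 N/mm

k_A = Gd⁴/(8D³N_a) = (77.9×10³)(9.9⁴)/(8·119.0³·24) = 2.3128 N/mm
k_B = Gd⁴/(8D³N_a) = (69.0×10³)(7.4⁴)/(8·89.0³·23) = 1.5951 N/mm
Series: 1/k_eq = 1/2.3128 + 1/1.5951 = 1.0593; k_eq = 0.94402 N/mm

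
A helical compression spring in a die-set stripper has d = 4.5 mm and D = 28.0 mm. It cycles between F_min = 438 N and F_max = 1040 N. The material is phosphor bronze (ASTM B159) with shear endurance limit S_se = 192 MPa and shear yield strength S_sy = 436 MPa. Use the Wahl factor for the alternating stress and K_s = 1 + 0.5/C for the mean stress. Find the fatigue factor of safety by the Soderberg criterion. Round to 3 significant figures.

C = D/d = 28.0/4.5 = 6.2222; K_W = (4C−1)/(4C−4)+0.615/C = 1.2425; K_s = 1+0.5/C = 1.0804
F_a = (F_max−F_min)/2 = 301 N; F_m = (F_max+F_min)/2 = 739 N
τ_a = K_W·8F_aD/(πd³) = 1.2425 × 235.52 = 292.62 MPa
τ_m = K_s·8F_mD/(πd³) = 1.0804 × 578.24 = 624.7 MPa
Soderberg: 1/n_f = τ_a/S_se + τ_m/S_sy = 292.62/192 + 624.7/436 = 1.52408 + 1.43280 = 2.9569
n_f = 1/2.9569 = 0.3382

0.338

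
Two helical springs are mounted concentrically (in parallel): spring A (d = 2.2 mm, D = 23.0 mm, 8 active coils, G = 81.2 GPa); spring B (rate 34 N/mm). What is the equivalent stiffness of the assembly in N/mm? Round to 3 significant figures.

k_A = Gd⁴/(8D³N_a) = (81.2×10³)(2.2⁴)/(8·23.0³·8) = 2.4428 N/mm
Parallel: k_eq = 2.4428 + 34 = 36.443 N/mm

36.4 N/mm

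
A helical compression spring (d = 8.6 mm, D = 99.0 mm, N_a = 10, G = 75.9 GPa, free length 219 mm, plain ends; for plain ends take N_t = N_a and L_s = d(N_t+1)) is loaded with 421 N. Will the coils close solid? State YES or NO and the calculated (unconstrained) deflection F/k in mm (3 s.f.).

NO, δ = 78.7 mm

k = Gd⁴/(8D³N_a) = (75.9×10³)(8.6⁴)/(8·99.0³·10) = 5.3486 N/mm
N_t = 10; L_s = 8.6·11 = 94.6 mm; δ_solid = L₀ − L_s = 219 − 94.6 = 124.4 mm
δ = F/k = 421/5.3486 = 78.712 mm
δ < δ_solid → spring does not go solid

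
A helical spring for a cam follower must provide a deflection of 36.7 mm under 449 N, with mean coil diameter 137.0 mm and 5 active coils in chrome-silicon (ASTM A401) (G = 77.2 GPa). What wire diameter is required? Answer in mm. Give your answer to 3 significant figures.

11.3 mm

Required rate k = F/δ = 449/36.7 = 12.234 N/mm
d = (8D³N_a·k / G)^(1/4) = (8·137.0³·5·12.234 / (77.2×10³))^0.25
  = (16300)^0.25 = 11.2992 mm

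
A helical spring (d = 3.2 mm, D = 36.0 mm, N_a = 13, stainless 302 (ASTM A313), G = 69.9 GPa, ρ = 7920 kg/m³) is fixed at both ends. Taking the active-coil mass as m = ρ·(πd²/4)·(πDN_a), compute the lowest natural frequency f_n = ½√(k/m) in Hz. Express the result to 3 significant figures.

k = Gd⁴/(8D³N_a) = (69.9×10³)(3.2⁴)/(8·36.0³·13) = 1.5106 N/mm = 1510.6 N/m
Wire length L = πDN_a = π·36.0·13 = 1470.3 mm
m = ρ·(πd²/4)·L = 7920 × 8.0425×10⁻⁶ m² × 1.4703 m = 0.093651 kg
f_n = ½√(k/m) = 0.5·√(1510.6/0.093651) = 0.5·√(16130) = 63.501 Hz

63.5 Hz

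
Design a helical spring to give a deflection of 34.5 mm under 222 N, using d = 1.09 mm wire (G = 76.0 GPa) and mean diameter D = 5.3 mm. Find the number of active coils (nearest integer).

Required rate k = F/δ = 222/34.5 = 6.4348 N/mm
N_a = Gd⁴/(8D³k) = (76.0×10³ × 1.09⁴)/(8 × 5.3³ × 6.4348)
    = 107280 / 7663.93 = 14 → 14 coils

14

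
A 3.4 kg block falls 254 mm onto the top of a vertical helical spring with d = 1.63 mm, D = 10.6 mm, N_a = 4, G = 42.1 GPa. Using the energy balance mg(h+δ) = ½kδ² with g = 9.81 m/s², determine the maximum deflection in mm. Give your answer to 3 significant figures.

51.1 mm

k = Gd⁴/(8D³N_a) = (42.1×10³)(1.63⁴)/(8·10.6³·4) = 7.7977 N/mm
W = mg = 3.4 × 9.81 = 33.354 N
½kδ² − Wδ − Wh = 0 → δ = (W + √(W² + 2kWh))/k
δ = (33.354 + √(1112.5 + 132122))/7.7977 = (33.354 + 365.01)/7.7977 = 51.088 mm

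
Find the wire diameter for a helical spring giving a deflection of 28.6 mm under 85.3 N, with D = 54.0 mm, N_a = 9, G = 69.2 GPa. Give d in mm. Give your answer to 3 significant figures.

4.70 mm

Required rate k = F/δ = 85.3/28.6 = 2.9825 N/mm
d = (8D³N_a·k / G)^(1/4) = (8·54.0³·9·2.9825 / (69.2×10³))^0.25
  = (488.64)^0.25 = 4.7016 mm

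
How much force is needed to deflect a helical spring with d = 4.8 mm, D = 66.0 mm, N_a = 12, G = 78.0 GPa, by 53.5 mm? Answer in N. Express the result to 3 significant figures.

k = Gd⁴/(8D³N_a) = (78.0×10³)(4.8⁴)/(8·66.0³·12) = 1.5002 N/mm
F = k·δ = 1.5002 × 53.5 = 80.262 N

80.3 N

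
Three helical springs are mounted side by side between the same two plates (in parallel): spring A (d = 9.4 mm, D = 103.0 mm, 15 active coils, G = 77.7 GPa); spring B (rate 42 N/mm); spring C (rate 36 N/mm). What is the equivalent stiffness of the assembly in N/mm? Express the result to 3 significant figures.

k_A = Gd⁴/(8D³N_a) = (77.7×10³)(9.4⁴)/(8·103.0³·15) = 4.6264 N/mm
Parallel: k_eq = 4.6264 + 42 + 36 = 82.626 N/mm

82.6 N/mm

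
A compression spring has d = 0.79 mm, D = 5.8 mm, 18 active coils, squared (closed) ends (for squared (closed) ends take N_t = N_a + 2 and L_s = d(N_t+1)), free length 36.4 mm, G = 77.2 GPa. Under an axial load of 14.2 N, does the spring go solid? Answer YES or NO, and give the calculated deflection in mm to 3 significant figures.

k = Gd⁴/(8D³N_a) = (77.2×10³)(0.79⁴)/(8·5.8³·18) = 1.0702 N/mm
N_t = 20; L_s = 0.79·21 = 16.59 mm; δ_solid = L₀ − L_s = 36.4 − 16.59 = 19.81 mm
δ = F/k = 14.2/1.0702 = 13.268 mm
δ < δ_solid → spring does not go solid

NO, δ = 13.3 mm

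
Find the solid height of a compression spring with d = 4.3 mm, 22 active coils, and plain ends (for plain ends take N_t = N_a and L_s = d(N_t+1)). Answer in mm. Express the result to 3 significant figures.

plain ends: N_t = N_a = 22
L_s = d·(N_t+1) = 4.3 × 23 = 98.9 mm

98.9 mm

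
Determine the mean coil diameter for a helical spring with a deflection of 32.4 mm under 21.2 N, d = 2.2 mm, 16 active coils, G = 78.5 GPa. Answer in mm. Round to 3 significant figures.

Required rate k = F/δ = 21.2/32.4 = 0.65432 N/mm
D = (Gd⁴/(8N_a·k))^(1/3) = (78.5×10³·2.2⁴/(8·16·0.65432))^(1/3)
  = (21956.3)^(1/3) = 28.0018 mm

28.0 mm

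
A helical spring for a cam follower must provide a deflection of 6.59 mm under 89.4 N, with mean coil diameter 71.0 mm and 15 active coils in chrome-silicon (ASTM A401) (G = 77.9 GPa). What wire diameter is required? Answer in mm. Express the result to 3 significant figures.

9.30 mm

Required rate k = F/δ = 89.4/6.59 = 13.566 N/mm
d = (8D³N_a·k / G)^(1/4) = (8·71.0³·15·13.566 / (77.9×10³))^0.25
  = (7479.5)^0.25 = 9.2997 mm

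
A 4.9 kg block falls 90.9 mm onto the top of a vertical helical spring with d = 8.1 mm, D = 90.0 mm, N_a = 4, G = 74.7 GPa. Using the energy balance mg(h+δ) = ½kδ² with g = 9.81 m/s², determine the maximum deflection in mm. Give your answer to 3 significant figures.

k = Gd⁴/(8D³N_a) = (74.7×10³)(8.1⁴)/(8·90.0³·4) = 13.784 N/mm
W = mg = 4.9 × 9.81 = 48.069 N
½kδ² − Wδ − Wh = 0 → δ = (W + √(W² + 2kWh))/k
δ = (48.069 + √(2310.6 + 120460))/13.784 = (48.069 + 350.39)/13.784 = 28.907 mm

28.9 mm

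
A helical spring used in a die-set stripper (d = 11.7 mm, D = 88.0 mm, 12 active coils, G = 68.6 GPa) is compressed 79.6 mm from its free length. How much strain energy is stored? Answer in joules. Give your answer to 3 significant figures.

62.3 J

k = Gd⁴/(8D³N_a) = (68.6×10³)(11.7⁴)/(8·88.0³·12) = 19.649 N/mm
U = ½kδ² = 0.5 × 19.649 × 79.6² = 62251 N·mm = 62.251 J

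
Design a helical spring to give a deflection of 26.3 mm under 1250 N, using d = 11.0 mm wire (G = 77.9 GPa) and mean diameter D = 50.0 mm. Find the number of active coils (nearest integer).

Required rate k = F/δ = 1250/26.3 = 47.529 N/mm
N_a = Gd⁴/(8D³k) = (77.9×10³ × 11.0⁴)/(8 × 50.0³ × 47.529)
    = 1.14053e+09 / 4.75285e+07 = 24 → 24 coils

24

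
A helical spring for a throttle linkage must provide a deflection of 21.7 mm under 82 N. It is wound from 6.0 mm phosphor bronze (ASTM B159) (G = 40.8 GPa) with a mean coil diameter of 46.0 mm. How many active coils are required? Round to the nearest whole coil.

Required rate k = F/δ = 82/21.7 = 3.7788 N/mm
N_a = Gd⁴/(8D³k) = (40.8×10³ × 6.0⁴)/(8 × 46.0³ × 3.7788)
    = 5.28768e+07 / 2.94251e+06 = 17.97 → 18 coils

18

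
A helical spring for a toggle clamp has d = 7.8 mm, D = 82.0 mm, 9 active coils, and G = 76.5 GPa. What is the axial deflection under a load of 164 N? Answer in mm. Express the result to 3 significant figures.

23.0 mm

k = Gd⁴/(8D³N_a) = (76.5×10³)(7.8⁴)/(8·82.0³·9) = 7.1329 N/mm
δ = F/k = 164 / 7.1329 = 22.992 mm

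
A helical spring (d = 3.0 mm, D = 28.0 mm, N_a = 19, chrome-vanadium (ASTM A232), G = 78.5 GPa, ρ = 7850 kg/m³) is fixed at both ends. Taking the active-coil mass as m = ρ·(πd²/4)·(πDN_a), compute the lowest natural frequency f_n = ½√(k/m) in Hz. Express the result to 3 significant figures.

k = Gd⁴/(8D³N_a) = (78.5×10³)(3.0⁴)/(8·28.0³·19) = 1.9056 N/mm = 1905.6 N/m
Wire length L = πDN_a = π·28.0·19 = 1671.3 mm
m = ρ·(πd²/4)·L = 7850 × 7.0686×10⁻⁶ m² × 1.6713 m = 0.092739 kg
f_n = ½√(k/m) = 0.5·√(1905.6/0.092739) = 0.5·√(20548) = 71.673 Hz

71.7 Hz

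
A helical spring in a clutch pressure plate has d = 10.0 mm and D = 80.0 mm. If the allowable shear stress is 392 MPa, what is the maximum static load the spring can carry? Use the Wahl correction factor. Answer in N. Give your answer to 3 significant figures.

C = D/d = 80.0/10.0 = 8.0000
K_W = (4C−1)/(4C−4) + 0.615/C = 31.000/28.000 + 0.0769 = 1.1840
τ_max = K·8FD/(πd³) → F_max = τ_allow·πd³/(8DK)
F_max = 392·π·10.0³/(8·80.0·1.1840) = 1.2315e+06/757.77 = 1625.2 N

1630 N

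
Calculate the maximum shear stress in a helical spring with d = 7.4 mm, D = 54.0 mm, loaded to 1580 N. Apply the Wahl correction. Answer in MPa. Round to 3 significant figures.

645 MPa

Spring index C = D/d = 54.0/7.4 = 7.2973
K_W = (4C−1)/(4C−4) + 0.615/C = 28.189/25.189 + 0.0843 = 1.2034
τ₀ = 8FD/(πd³) = 8·1580·54.0/(π·7.4³) = 682560/1273 = 536.16 MPa
τ_max = K·τ₀ = 1.2034 × 536.16 = 645.2 MPa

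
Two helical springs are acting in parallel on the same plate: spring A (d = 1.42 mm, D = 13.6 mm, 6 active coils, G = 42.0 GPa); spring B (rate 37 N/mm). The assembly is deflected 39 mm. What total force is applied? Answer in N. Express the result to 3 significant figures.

1500 N

k_A = Gd⁴/(8D³N_a) = (42.0×10³)(1.42⁴)/(8·13.6³·6) = 1.4143 N/mm
Parallel: k_eq = 1.4143 + 37 = 38.414 N/mm
F = k_eq·δ = 38.414·39 = 1498.2 N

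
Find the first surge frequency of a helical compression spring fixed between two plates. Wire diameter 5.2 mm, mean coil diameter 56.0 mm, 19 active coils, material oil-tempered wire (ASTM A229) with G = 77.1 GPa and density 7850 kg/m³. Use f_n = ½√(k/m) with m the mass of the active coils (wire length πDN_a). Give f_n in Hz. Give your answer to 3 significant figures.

k = Gd⁴/(8D³N_a) = (77.1×10³)(5.2⁴)/(8·56.0³·19) = 2.1118 N/mm = 2111.8 N/m
Wire length L = πDN_a = π·56.0·19 = 3342.7 mm
m = ρ·(πd²/4)·L = 7850 × 21.237×10⁻⁶ m² × 3.3427 m = 0.55726 kg
f_n = ½√(k/m) = 0.5·√(2111.8/0.55726) = 0.5·√(3789.7) = 30.78 Hz

30.8 Hz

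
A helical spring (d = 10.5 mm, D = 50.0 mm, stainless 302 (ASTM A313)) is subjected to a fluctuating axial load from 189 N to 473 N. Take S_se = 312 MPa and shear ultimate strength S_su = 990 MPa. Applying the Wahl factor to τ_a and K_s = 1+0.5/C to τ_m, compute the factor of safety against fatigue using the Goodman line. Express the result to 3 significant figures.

C = D/d = 50.0/10.5 = 4.7619; K_W = (4C−1)/(4C−4)+0.615/C = 1.3285; K_s = 1+0.5/C = 1.1050
F_a = (F_max−F_min)/2 = 142 N; F_m = (F_max+F_min)/2 = 331 N
τ_a = K_W·8F_aD/(πd³) = 1.3285 × 15.618 = 20.749 MPa
τ_m = K_s·8F_mD/(πd³) = 1.1050 × 36.406 = 40.228 MPa
Goodman: 1/n_f = τ_a/S_se + τ_m/S_su = 20.749/312 + 40.228/990 = 0.06650 + 0.04063 = 0.10714
n_f = 1/0.10714 = 9.334

9.33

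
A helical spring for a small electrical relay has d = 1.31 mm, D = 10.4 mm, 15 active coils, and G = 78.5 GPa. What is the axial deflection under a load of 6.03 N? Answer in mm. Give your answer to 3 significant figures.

k = Gd⁴/(8D³N_a) = (78.5×10³)(1.31⁴)/(8·10.4³·15) = 1.7127 N/mm
δ = F/k = 6.03 / 1.7127 = 3.5208 mm

3.52 mm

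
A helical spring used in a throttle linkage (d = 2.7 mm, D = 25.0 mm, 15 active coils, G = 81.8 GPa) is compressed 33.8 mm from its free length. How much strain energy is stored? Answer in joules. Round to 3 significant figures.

k = Gd⁴/(8D³N_a) = (81.8×10³)(2.7⁴)/(8·25.0³·15) = 2.3185 N/mm
U = ½kδ² = 0.5 × 2.3185 × 33.8² = 1324.4 N·mm = 1.3244 J

1.32 J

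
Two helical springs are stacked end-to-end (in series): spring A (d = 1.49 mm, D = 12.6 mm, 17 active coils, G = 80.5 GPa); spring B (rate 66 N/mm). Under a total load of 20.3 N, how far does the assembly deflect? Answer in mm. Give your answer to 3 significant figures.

k_A = Gd⁴/(8D³N_a) = (80.5×10³)(1.49⁴)/(8·12.6³·17) = 1.4584 N/mm
Series: 1/k_eq = 1/1.4584 + 1/66 = 0.70081; k_eq = 1.4269 N/mm
δ = F/k_eq = 20.3/1.4269 = 14.226 mm

14.2 mm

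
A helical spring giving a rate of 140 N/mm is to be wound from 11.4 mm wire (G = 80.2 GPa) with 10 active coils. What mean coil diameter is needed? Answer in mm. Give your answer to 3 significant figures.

D = (Gd⁴/(8N_a·k))^(1/3) = (80.2×10³·11.4⁴/(8·10·140))^(1/3)
  = (120942)^(1/3) = 49.4529 mm

49.5 mm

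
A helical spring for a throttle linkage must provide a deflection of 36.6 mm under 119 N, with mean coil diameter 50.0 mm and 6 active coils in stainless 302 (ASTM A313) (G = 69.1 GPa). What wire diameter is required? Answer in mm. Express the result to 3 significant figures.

4.10 mm

Required rate k = F/δ = 119/36.6 = 3.2514 N/mm
d = (8D³N_a·k / G)^(1/4) = (8·50.0³·6·3.2514 / (69.1×10³))^0.25
  = (282.32)^0.25 = 4.0991 mm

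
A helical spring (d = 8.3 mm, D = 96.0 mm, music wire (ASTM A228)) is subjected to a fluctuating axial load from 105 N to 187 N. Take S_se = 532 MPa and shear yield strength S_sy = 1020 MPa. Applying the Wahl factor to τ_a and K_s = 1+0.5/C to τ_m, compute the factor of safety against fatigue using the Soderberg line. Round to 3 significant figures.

9.91

C = D/d = 96.0/8.3 = 11.5663; K_W = (4C−1)/(4C−4)+0.615/C = 1.1242; K_s = 1+0.5/C = 1.0432
F_a = (F_max−F_min)/2 = 41 N; F_m = (F_max+F_min)/2 = 146 N
τ_a = K_W·8F_aD/(πd³) = 1.1242 × 17.529 = 19.705 MPa
τ_m = K_s·8F_mD/(πd³) = 1.0432 × 62.421 = 65.119 MPa
Soderberg: 1/n_f = τ_a/S_se + τ_m/S_sy = 19.705/532 + 65.119/1020 = 0.03704 + 0.06384 = 0.10088
n_f = 1/0.10088 = 9.912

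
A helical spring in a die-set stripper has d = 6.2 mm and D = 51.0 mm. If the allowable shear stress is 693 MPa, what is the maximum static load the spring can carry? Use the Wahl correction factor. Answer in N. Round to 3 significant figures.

C = D/d = 51.0/6.2 = 8.2258
K_W = (4C−1)/(4C−4) + 0.615/C = 31.903/28.903 + 0.0748 = 1.1786
τ_max = K·8FD/(πd³) → F_max = τ_allow·πd³/(8DK)
F_max = 693·π·6.2³/(8·51.0·1.1786) = 5.1887e+05/480.85 = 1079.1 N

1080 N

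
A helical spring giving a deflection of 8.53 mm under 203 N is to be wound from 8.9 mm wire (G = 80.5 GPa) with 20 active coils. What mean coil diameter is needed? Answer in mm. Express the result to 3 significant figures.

Required rate k = F/δ = 203/8.53 = 23.798 N/mm
D = (Gd⁴/(8N_a·k))^(1/3) = (80.5×10³·8.9⁴/(8·20·23.798))^(1/3)
  = (132644)^(1/3) = 50.9992 mm

51.0 mm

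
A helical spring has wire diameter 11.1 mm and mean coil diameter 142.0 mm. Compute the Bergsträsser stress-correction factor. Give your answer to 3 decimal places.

C = D/d = 142.0/11.1 = 12.7928
K_B = (4C+2)/(4C−3) = 53.171/48.171 = 1.1038

1.104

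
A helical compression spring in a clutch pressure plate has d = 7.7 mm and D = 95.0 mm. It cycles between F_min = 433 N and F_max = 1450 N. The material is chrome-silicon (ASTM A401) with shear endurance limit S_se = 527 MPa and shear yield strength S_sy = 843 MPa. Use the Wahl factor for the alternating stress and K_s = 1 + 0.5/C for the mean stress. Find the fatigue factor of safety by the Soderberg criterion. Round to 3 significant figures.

C = D/d = 95.0/7.7 = 12.3377; K_W = (4C−1)/(4C−4)+0.615/C = 1.1160; K_s = 1+0.5/C = 1.0405
F_a = (F_max−F_min)/2 = 508.5 N; F_m = (F_max+F_min)/2 = 941.5 N
τ_a = K_W·8F_aD/(πd³) = 1.1160 × 269.45 = 300.71 MPa
τ_m = K_s·8F_mD/(πd³) = 1.0405 × 498.9 = 519.12 MPa
Soderberg: 1/n_f = τ_a/S_se + τ_m/S_sy = 300.71/527 + 519.12/843 = 0.57060 + 0.61580 = 1.1864
n_f = 1/1.1864 = 0.8429

0.843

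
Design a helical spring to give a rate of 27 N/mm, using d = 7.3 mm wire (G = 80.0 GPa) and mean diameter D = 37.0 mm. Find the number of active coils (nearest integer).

21

N_a = Gd⁴/(8D³k) = (80.0×10³ × 7.3⁴)/(8 × 37.0³ × 27)
    = 2.27186e+08 / 1.0941e+07 = 20.76 → 21 coils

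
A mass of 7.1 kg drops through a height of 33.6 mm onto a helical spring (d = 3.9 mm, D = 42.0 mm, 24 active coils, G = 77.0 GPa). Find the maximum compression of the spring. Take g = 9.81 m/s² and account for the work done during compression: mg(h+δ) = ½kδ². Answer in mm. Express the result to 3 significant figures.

k = Gd⁴/(8D³N_a) = (77.0×10³)(3.9⁴)/(8·42.0³·24) = 1.2523 N/mm
W = mg = 7.1 × 9.81 = 69.651 N
½kδ² − Wδ − Wh = 0 → δ = (W + √(W² + 2kWh))/k
δ = (69.651 + √(4851.3 + 5861.34))/1.2523 = (69.651 + 103.5)/1.2523 = 138.27 mm

138 mm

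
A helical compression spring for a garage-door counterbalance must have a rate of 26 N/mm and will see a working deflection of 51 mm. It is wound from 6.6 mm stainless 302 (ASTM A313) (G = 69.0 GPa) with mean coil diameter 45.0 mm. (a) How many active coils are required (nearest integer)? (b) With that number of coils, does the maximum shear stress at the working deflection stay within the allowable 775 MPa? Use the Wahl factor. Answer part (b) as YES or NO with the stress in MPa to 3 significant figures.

(a) 7 coils; (b) YES, τ_max = 636 MPa

N_a = Gd⁴/(8D³k) = (69.0×10³)(6.6⁴)/(8·45.0³·26) = 6.908 → N_a = 7
Actual rate k = Gd⁴/(8D³·7) = 25.657 N/mm
Working load F = kδ = 25.657·51 = 1308.5 N
C = 45.0/6.6 = 6.8182; K_W = (4C−1)/(4C−4)+0.615/C = 1.2191
τ_max = K_W·8FD/(πd³) = 1.2191·521.54 = 635.82 MPa
τ_max ≤ 775 MPa → acceptable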